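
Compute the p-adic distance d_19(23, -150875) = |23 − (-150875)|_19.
d_19(23, -150875) = 1/6859

Step 1 — x − y = 23 − (-150875) = 150898. Step 2 — v_19(150898) = 3 (factor: 150898 = (19^3 · 22); the sign does not affect v_p). Step 3 — |x − y|_19 = 19^{-3} = 1/6859.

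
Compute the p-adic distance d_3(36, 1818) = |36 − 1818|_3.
d_3(36, 1818) = 1/81

Step 1 — x − y = 36 − 1818 = -1782. Step 2 — v_3(-1782) = 4 (factor: -1782 = −(3^4 · 22); the sign does not affect v_p). Step 3 — |x − y|_3 = 3^{-4} = 1/81.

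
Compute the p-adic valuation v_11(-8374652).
v_11(-8374652) = 5

v_11(n) is the largest exponent k such that 11^k divides n. Factor out: -8374652 = -11^5 · 52. (Sign doesn't affect v_p.) So v_11(-8374652) = 5.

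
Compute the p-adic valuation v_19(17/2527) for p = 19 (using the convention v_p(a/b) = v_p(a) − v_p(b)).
v_19(17/2527) = -2

Factor powers of 19 from the numerator and denominator of the reduced fraction: 17 = 19^0 · 17 and 2527 = 19^2 · 7. Apply v_p(a/b) = v_p(a) − v_p(b): v_19(17/2527) = 0 − 2 = -2.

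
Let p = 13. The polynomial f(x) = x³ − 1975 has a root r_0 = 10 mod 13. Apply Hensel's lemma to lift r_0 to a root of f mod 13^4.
r_3 = 26335 (mod 28561)

Hensel: r_{i+1} = r_i − f(r_i)/f′(r_i) mod 13^{i+2}, where f′(x) = 3x². Iterate:
  r_0 = 10 (mod 13)
  r_1 = 140 (mod 169)
  r_2 = 2168 (mod 2197)
  r_3 = 26335 (mod 28561)
Final: r = 26335 with f(r) ≡ 0 mod 13^4.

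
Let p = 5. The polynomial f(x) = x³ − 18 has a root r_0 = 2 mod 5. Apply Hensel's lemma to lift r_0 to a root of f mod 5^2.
r_1 = 7 (mod 25)

Hensel: r_{i+1} = r_i − f(r_i)/f′(r_i) mod 5^{i+2}, where f′(x) = 3x². Iterate:
  r_0 = 2 (mod 5)
  r_1 = 7 (mod 25)
Final: r = 7 with f(r) ≡ 0 mod 5^2.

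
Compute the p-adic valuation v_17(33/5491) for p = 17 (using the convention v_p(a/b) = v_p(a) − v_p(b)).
v_17(33/5491) = -2

Factor powers of 17 from the numerator and denominator of the reduced fraction: 33 = 17^0 · 33 and 5491 = 17^2 · 19. Apply v_p(a/b) = v_p(a) − v_p(b): v_17(33/5491) = 0 − 2 = -2.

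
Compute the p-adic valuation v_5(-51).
v_5(-51) = 0

v_5(n) is the largest exponent k such that 5^k divides n. Factor out: -51 = -5^0 · 51. (Sign doesn't affect v_p.) So v_5(-51) = 0.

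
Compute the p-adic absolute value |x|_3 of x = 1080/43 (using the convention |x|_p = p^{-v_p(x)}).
|1080/43|_3 = 1/27

Step 1 — compute v_3(x) by factoring powers of 3 out of the numerator and denominator: v_3(1080/43) = 3. Step 2 — apply |x|_p = p^{-v_p(x)} = 3^{-3} = 1/27.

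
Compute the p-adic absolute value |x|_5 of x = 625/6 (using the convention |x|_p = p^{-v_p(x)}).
|625/6|_5 = 1/625

Step 1 — compute v_5(x) by factoring powers of 5 out of the numerator and denominator: v_5(625/6) = 4. Step 2 — apply |x|_p = p^{-v_p(x)} = 5^{-4} = 1/625.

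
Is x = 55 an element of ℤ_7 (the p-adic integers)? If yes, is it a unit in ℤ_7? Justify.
x ∈ ℤ_7^× (unit); v_7(x) = 0

ℤ_7 = {x ∈ ℚ_7 : v_7(x) ≥ 0} and ℤ_7^× = {x ∈ ℤ_7 : v_7(x) = 0}. Here v_7(55) = v_7(num) − v_7(den) = 0; compare against these criteria.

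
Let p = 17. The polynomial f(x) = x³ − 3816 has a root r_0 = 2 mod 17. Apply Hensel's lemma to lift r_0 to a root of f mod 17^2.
r_1 = 223 (mod 289)

Hensel: r_{i+1} = r_i − f(r_i)/f′(r_i) mod 17^{i+2}, where f′(x) = 3x². Iterate:
  r_0 = 2 (mod 17)
  r_1 = 223 (mod 289)
Final: r = 223 with f(r) ≡ 0 mod 17^2.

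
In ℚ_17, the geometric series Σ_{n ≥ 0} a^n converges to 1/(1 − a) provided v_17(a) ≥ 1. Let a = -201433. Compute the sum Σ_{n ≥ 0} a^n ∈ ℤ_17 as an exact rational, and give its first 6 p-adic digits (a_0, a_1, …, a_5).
Σ a^n = 1/(1 − a) = 1/201434;  first 6 digits = (1, 0, 0, 10, 14, 16)

v_17(a) = 3 ≥ 1, so the series converges in ℤ_17 to 1/(1 − a) = 1/(1 − (-201433)) = 1/201434. Expand this rational in ℤ_17: compute digits iteratively via d_i = x_i mod 17, x_{i+1} = (x_i − d_i)/17. The first 6 digits are (1, 0, 0, 10, 14, 16).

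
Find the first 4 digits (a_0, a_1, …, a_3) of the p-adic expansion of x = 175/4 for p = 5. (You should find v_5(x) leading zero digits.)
(a_0, …, a_3) = (0, 0, 3, 1)

v_5(175/4) = 2, so a_0 = ... = a_1 = 0. Factor out: x = 5^2 · u with u = 7/4 a unit in ℤ_5. Expand u iteratively via a_{v+i} = u_i mod 5, u_{i+1} = (u_i − a_{v+i})/5:
  u_0 = 7/4;  a_2 = 3;  u_1 = (u_0 − 3)/5 = -1/4
  u_1 = -1/4;  a_3 = 1;  u_2 = (u_1 − 1)/5 = -1/4
Digits: (0, 0, 3, 1).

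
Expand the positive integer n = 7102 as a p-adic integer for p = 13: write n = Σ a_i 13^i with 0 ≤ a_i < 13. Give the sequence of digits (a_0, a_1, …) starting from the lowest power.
(a_0, a_1, …) = (4, 0, 3, 3)

Repeated division by 13 gives the digits low-to-high: 7102 = 4 + 3·13^2 + 3·13^3. Digit sequence: (4, 0, 3, 3).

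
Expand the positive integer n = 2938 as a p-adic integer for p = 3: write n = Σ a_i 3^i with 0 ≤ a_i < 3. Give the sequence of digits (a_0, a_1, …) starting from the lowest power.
(a_0, a_1, …) = (1, 1, 2, 0, 0, 0, 1, 1)

Repeated division by 3 gives the digits low-to-high: 2938 = 1 + 1·3^1 + 2·3^2 + 1·3^6 + 1·3^7. Digit sequence: (1, 1, 2, 0, 0, 0, 1, 1).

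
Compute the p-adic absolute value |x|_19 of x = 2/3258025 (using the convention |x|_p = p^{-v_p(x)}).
|2/3258025|_19 = 130321

Step 1 — compute v_19(x) by factoring powers of 19 out of the numerator and denominator: v_19(2/3258025) = -4. Step 2 — apply |x|_p = p^{-v_p(x)} = 19^{4} = 130321.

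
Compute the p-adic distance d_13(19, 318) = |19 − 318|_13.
d_13(19, 318) = 1/13

Step 1 — x − y = 19 − 318 = -299. Step 2 — v_13(-299) = 1 (factor: -299 = −(13^1 · 23); the sign does not affect v_p). Step 3 — |x − y|_13 = 13^{-1} = 1/13.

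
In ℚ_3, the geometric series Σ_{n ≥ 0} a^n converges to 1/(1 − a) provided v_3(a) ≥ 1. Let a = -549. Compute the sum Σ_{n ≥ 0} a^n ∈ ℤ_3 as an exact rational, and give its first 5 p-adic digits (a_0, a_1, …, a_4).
Σ a^n = 1/(1 − a) = 1/550;  first 5 digits = (1, 0, 2, 0, 0)

v_3(a) = 2 ≥ 1, so the series converges in ℤ_3 to 1/(1 − a) = 1/(1 − (-549)) = 1/550. Expand this rational in ℤ_3: compute digits iteratively via d_i = x_i mod 3, x_{i+1} = (x_i − d_i)/3. The first 5 digits are (1, 0, 2, 0, 0).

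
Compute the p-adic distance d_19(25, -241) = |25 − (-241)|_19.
d_19(25, -241) = 1/19

Step 1 — x − y = 25 − (-241) = 266. Step 2 — v_19(266) = 1 (factor: 266 = (19^1 · 14); the sign does not affect v_p). Step 3 — |x − y|_19 = 19^{-1} = 1/19.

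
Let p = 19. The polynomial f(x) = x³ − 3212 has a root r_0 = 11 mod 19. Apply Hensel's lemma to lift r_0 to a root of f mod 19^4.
r_3 = 83440 (mod 130321)

Hensel: r_{i+1} = r_i − f(r_i)/f′(r_i) mod 19^{i+2}, where f′(x) = 3x². Iterate:
  r_0 = 11 (mod 19)
  r_1 = 49 (mod 361)
  r_2 = 1132 (mod 6859)
  r_3 = 83440 (mod 130321)
Final: r = 83440 with f(r) ≡ 0 mod 19^4.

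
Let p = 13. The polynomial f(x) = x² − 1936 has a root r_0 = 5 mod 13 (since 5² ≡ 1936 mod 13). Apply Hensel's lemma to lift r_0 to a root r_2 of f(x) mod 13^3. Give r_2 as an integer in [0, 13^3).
r_2 = 44 (mod 2197)

Hensel's recurrence: r_{i+1} = r_i − f(r_i)·(f′(r_i))^{-1} mod 13^{i+2}, with f′(x) = 2x. Iterate:
  r_0 = 5 (mod 13)
  r_1 = 44 (mod 169)
  r_2 = 44 (mod 2197)
Final: r_2 = 44, and one checks f(r_2) ≡ 0 mod 13^3.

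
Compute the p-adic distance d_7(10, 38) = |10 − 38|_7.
d_7(10, 38) = 1/7

Step 1 — x − y = 10 − 38 = -28. Step 2 — v_7(-28) = 1 (factor: -28 = −(7^1 · 4); the sign does not affect v_p). Step 3 — |x − y|_7 = 7^{-1} = 1/7.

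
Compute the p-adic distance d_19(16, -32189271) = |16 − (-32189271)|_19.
d_19(16, -32189271) = 1/2476099

Step 1 — x − y = 16 − (-32189271) = 32189287. Step 2 — v_19(32189287) = 5 (factor: 32189287 = (19^5 · 13); the sign does not affect v_p). Step 3 — |x − y|_19 = 19^{-5} = 1/2476099.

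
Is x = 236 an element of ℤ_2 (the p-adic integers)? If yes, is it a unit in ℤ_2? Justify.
x ∈ ℤ_2 but not a unit; v_2(x) = 2 > 0

ℤ_2 = {x ∈ ℚ_2 : v_2(x) ≥ 0} and ℤ_2^× = {x ∈ ℤ_2 : v_2(x) = 0}. Here v_2(236) = v_2(num) − v_2(den) = 2; compare against these criteria.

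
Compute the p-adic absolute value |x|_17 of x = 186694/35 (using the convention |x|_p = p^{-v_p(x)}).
|186694/35|_17 = 1/4913

Step 1 — compute v_17(x) by factoring powers of 17 out of the numerator and denominator: v_17(186694/35) = 3. Step 2 — apply |x|_p = p^{-v_p(x)} = 17^{-3} = 1/4913.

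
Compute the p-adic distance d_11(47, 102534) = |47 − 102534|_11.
d_11(47, 102534) = 1/14641

Step 1 — x − y = 47 − 102534 = -102487. Step 2 — v_11(-102487) = 4 (factor: -102487 = −(11^4 · 7); the sign does not affect v_p). Step 3 — |x − y|_11 = 11^{-4} = 1/14641.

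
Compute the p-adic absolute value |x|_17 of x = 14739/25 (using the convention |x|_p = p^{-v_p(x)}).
|14739/25|_17 = 1/4913

Step 1 — compute v_17(x) by factoring powers of 17 out of the numerator and denominator: v_17(14739/25) = 3. Step 2 — apply |x|_p = p^{-v_p(x)} = 17^{-3} = 1/4913.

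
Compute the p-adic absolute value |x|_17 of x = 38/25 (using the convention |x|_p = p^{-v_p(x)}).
|38/25|_17 = 1

Step 1 — compute v_17(x) by factoring powers of 17 out of the numerator and denominator: v_17(38/25) = 0. Step 2 — apply |x|_p = p^{-v_p(x)} = 17^{0} = 1.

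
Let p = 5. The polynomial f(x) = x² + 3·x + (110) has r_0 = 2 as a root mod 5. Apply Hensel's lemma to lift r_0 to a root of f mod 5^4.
r_3 = 292 (mod 625)

Hensel: r_{i+1} = r_i − f(r_i)·(f′(r_i))^{-1} mod 5^{i+2}, f′(x) = 2x + 3. Iterate:
  r_0 = 2 (mod 5)
  r_1 = 17 (mod 25)
  r_2 = 42 (mod 125)
  r_3 = 292 (mod 625)
Final: r = 292 satisfies f(r) ≡ 0 mod 5^4.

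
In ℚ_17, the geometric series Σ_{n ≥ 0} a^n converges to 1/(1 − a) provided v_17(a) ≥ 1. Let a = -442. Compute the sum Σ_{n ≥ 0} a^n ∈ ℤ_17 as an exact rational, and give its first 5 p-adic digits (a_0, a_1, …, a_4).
Σ a^n = 1/(1 − a) = 1/443;  first 5 digits = (1, 8, 11, 7, 4)

v_17(a) = 1 ≥ 1, so the series converges in ℤ_17 to 1/(1 − a) = 1/(1 − (-442)) = 1/443. Expand this rational in ℤ_17: compute digits iteratively via d_i = x_i mod 17, x_{i+1} = (x_i − d_i)/17. The first 5 digits are (1, 8, 11, 7, 4).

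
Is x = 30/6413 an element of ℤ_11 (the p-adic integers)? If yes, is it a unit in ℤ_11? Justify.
x ∉ ℤ_11 (v_11(x) = -2 < 0)

ℤ_11 = {x ∈ ℚ_11 : v_11(x) ≥ 0} and ℤ_11^× = {x ∈ ℤ_11 : v_11(x) = 0}. Here v_11(30/6413) = v_11(num) − v_11(den) = -2; compare against these criteria.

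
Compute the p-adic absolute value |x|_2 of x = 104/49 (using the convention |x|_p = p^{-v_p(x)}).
|104/49|_2 = 1/8

Step 1 — compute v_2(x) by factoring powers of 2 out of the numerator and denominator: v_2(104/49) = 3. Step 2 — apply |x|_p = p^{-v_p(x)} = 2^{-3} = 1/8.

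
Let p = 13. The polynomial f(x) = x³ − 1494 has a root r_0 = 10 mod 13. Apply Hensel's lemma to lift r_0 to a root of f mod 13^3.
r_2 = 1518 (mod 2197)

Hensel: r_{i+1} = r_i − f(r_i)/f′(r_i) mod 13^{i+2}, where f′(x) = 3x². Iterate:
  r_0 = 10 (mod 13)
  r_1 = 166 (mod 169)
  r_2 = 1518 (mod 2197)
Final: r = 1518 with f(r) ≡ 0 mod 13^3.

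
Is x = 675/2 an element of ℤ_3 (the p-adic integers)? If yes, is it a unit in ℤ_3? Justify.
x ∈ ℤ_3 but not a unit; v_3(x) = 3 > 0

ℤ_3 = {x ∈ ℚ_3 : v_3(x) ≥ 0} and ℤ_3^× = {x ∈ ℤ_3 : v_3(x) = 0}. Here v_3(675/2) = v_3(num) − v_3(den) = 3; compare against these criteria.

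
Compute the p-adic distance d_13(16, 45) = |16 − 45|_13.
d_13(16, 45) = 1

Step 1 — x − y = 16 − 45 = -29. Step 2 — v_13(-29) = 0 (factor: -29 = −(13^0 · 29); the sign does not affect v_p). Step 3 — |x − y|_13 = 13^{0} = 1.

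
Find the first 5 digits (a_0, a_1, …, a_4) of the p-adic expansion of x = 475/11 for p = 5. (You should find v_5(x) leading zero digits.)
(a_0, …, a_4) = (0, 0, 4, 0, 4)

v_5(475/11) = 2, so a_0 = ... = a_1 = 0. Factor out: x = 5^2 · u with u = 19/11 a unit in ℤ_5. Expand u iteratively via a_{v+i} = u_i mod 5, u_{i+1} = (u_i − a_{v+i})/5:
  u_0 = 19/11;  a_2 = 4;  u_1 = (u_0 − 4)/5 = -5/11
  u_1 = -5/11;  a_3 = 0;  u_2 = (u_1 − 0)/5 = -1/11
  u_2 = -1/11;  a_4 = 4;  u_3 = (u_2 − 4)/5 = -9/11
Digits: (0, 0, 4, 0, 4).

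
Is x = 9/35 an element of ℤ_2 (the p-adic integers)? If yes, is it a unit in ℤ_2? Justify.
x ∈ ℤ_2^× (unit); v_2(x) = 0

ℤ_2 = {x ∈ ℚ_2 : v_2(x) ≥ 0} and ℤ_2^× = {x ∈ ℤ_2 : v_2(x) = 0}. Here v_2(9/35) = v_2(num) − v_2(den) = 0; compare against these criteria.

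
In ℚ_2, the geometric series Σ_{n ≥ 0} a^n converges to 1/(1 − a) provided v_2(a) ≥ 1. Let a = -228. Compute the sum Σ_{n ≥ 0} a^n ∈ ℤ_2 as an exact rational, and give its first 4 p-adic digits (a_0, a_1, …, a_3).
Σ a^n = 1/(1 − a) = 1/229;  first 4 digits = (1, 0, 1, 1)

v_2(a) = 2 ≥ 1, so the series converges in ℤ_2 to 1/(1 − a) = 1/(1 − (-228)) = 1/229. Expand this rational in ℤ_2: compute digits iteratively via d_i = x_i mod 2, x_{i+1} = (x_i − d_i)/2. The first 4 digits are (1, 0, 1, 1).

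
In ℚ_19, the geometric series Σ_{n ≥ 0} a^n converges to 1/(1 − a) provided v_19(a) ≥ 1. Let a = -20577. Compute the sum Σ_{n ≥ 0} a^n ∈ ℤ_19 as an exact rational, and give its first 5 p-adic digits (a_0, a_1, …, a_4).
Σ a^n = 1/(1 − a) = 1/20578;  first 5 digits = (1, 0, 0, 16, 18)

v_19(a) = 3 ≥ 1, so the series converges in ℤ_19 to 1/(1 − a) = 1/(1 − (-20577)) = 1/20578. Expand this rational in ℤ_19: compute digits iteratively via d_i = x_i mod 19, x_{i+1} = (x_i − d_i)/19. The first 5 digits are (1, 0, 0, 16, 18).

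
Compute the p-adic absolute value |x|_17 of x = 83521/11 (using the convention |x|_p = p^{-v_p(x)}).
|83521/11|_17 = 1/83521

Step 1 — compute v_17(x) by factoring powers of 17 out of the numerator and denominator: v_17(83521/11) = 4. Step 2 — apply |x|_p = p^{-v_p(x)} = 17^{-4} = 1/83521.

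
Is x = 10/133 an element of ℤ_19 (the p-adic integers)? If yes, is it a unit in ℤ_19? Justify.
x ∉ ℤ_19 (v_19(x) = -1 < 0)

ℤ_19 = {x ∈ ℚ_19 : v_19(x) ≥ 0} and ℤ_19^× = {x ∈ ℤ_19 : v_19(x) = 0}. Here v_19(10/133) = v_19(num) − v_19(den) = -1; compare against these criteria.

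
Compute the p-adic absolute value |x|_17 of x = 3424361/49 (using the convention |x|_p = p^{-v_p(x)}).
|3424361/49|_17 = 1/83521

Step 1 — compute v_17(x) by factoring powers of 17 out of the numerator and denominator: v_17(3424361/49) = 4. Step 2 — apply |x|_p = p^{-v_p(x)} = 17^{-4} = 1/83521.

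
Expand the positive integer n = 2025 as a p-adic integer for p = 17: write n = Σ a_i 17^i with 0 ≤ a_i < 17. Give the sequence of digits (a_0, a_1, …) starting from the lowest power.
(a_0, a_1, …) = (2, 0, 7)

Repeated division by 17 gives the digits low-to-high: 2025 = 2 + 7·17^2. Digit sequence: (2, 0, 7).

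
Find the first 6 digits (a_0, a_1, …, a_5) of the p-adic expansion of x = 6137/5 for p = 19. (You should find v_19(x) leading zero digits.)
(a_0, …, a_5) = (0, 0, 11, 11, 7, 11)

v_19(6137/5) = 2, so a_0 = ... = a_1 = 0. Factor out: x = 19^2 · u with u = 17/5 a unit in ℤ_19. Expand u iteratively via a_{v+i} = u_i mod 19, u_{i+1} = (u_i − a_{v+i})/19:
  u_0 = 17/5;  a_2 = 11;  u_1 = (u_0 − 11)/19 = -2/5
  u_1 = -2/5;  a_3 = 11;  u_2 = (u_1 − 11)/19 = -3/5
  u_2 = -3/5;  a_4 = 7;  u_3 = (u_2 − 7)/19 = -2/5
  u_3 = -2/5;  a_5 = 11;  u_4 = (u_3 − 11)/19 = -3/5
Digits: (0, 0, 11, 11, 7, 11).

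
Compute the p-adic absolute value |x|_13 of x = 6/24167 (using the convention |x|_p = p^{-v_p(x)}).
|6/24167|_13 = 2197

Step 1 — compute v_13(x) by factoring powers of 13 out of the numerator and denominator: v_13(6/24167) = -3. Step 2 — apply |x|_p = p^{-v_p(x)} = 13^{3} = 2197.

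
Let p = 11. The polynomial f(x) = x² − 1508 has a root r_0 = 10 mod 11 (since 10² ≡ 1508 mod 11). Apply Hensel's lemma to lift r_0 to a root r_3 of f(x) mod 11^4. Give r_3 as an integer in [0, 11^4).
r_3 = 6445 (mod 14641)

Hensel's recurrence: r_{i+1} = r_i − f(r_i)·(f′(r_i))^{-1} mod 11^{i+2}, with f′(x) = 2x. Iterate:
  r_0 = 10 (mod 11)
  r_1 = 32 (mod 121)
  r_2 = 1121 (mod 1331)
  r_3 = 6445 (mod 14641)
Final: r_3 = 6445, and one checks f(r_3) ≡ 0 mod 11^4.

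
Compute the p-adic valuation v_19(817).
v_19(817) = 1

v_19(n) is the largest exponent k such that 19^k divides n. Factor out: 817 = 19^1 · 43. (Sign doesn't affect v_p.) So v_19(817) = 1.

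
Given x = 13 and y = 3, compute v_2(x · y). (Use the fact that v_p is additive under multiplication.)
v_2(39) = 0

v_p(x) = 0 (factor: 13 = 2^0 · 13); v_p(y) = 0 (factor: 3 = 2^0 · 3). Additivity: v_p(xy) = v_p(x) + v_p(y) = 0 + 0 = 0. (Direct check: xy = 39 = 2^0 · (39).)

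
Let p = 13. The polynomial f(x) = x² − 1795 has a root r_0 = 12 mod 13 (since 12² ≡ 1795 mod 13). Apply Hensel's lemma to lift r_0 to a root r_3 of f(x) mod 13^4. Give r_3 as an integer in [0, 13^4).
r_3 = 2651 (mod 28561)

Hensel's recurrence: r_{i+1} = r_i − f(r_i)·(f′(r_i))^{-1} mod 13^{i+2}, with f′(x) = 2x. Iterate:
  r_0 = 12 (mod 13)
  r_1 = 116 (mod 169)
  r_2 = 454 (mod 2197)
  r_3 = 2651 (mod 28561)
Final: r_3 = 2651, and one checks f(r_3) ≡ 0 mod 13^4.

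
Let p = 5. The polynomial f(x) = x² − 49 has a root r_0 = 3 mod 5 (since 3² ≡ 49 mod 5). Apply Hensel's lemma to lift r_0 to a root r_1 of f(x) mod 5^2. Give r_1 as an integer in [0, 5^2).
r_1 = 18 (mod 25)

Hensel's recurrence: r_{i+1} = r_i − f(r_i)·(f′(r_i))^{-1} mod 5^{i+2}, with f′(x) = 2x. Iterate:
  r_0 = 3 (mod 5)
  r_1 = 18 (mod 25)
Final: r_1 = 18, and one checks f(r_1) ≡ 0 mod 5^2.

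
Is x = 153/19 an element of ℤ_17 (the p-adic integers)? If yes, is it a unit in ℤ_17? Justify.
x ∈ ℤ_17 but not a unit; v_17(x) = 1 > 0

ℤ_17 = {x ∈ ℚ_17 : v_17(x) ≥ 0} and ℤ_17^× = {x ∈ ℤ_17 : v_17(x) = 0}. Here v_17(153/19) = v_17(num) − v_17(den) = 1; compare against these criteria.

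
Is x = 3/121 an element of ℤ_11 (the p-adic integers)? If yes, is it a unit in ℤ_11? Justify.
x ∉ ℤ_11 (v_11(x) = -2 < 0)

ℤ_11 = {x ∈ ℚ_11 : v_11(x) ≥ 0} and ℤ_11^× = {x ∈ ℤ_11 : v_11(x) = 0}. Here v_11(3/121) = v_11(num) − v_11(den) = -2; compare against these criteria.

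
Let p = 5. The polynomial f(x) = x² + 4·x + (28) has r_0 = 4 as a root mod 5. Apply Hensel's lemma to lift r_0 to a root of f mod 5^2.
r_1 = 24 (mod 25)

Hensel: r_{i+1} = r_i − f(r_i)·(f′(r_i))^{-1} mod 5^{i+2}, f′(x) = 2x + 4. Iterate:
  r_0 = 4 (mod 5)
  r_1 = 24 (mod 25)
Final: r = 24 satisfies f(r) ≡ 0 mod 5^2.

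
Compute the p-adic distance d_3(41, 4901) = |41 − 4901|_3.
d_3(41, 4901) = 1/243

Step 1 — x − y = 41 − 4901 = -4860. Step 2 — v_3(-4860) = 5 (factor: -4860 = −(3^5 · 20); the sign does not affect v_p). Step 3 — |x − y|_3 = 3^{-5} = 1/243.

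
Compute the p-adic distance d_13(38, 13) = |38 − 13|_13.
d_13(38, 13) = 1

Step 1 — x − y = 38 − 13 = 25. Step 2 — v_13(25) = 0 (factor: 25 = (13^0 · 25); the sign does not affect v_p). Step 3 — |x − y|_13 = 13^{0} = 1.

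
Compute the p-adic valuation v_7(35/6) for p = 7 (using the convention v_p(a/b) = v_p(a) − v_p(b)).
v_7(35/6) = 1

Factor powers of 7 from the numerator and denominator of the reduced fraction: 35 = 7^1 · 5 and 6 = 7^0 · 6. Apply v_p(a/b) = v_p(a) − v_p(b): v_7(35/6) = 1 − 0 = 1.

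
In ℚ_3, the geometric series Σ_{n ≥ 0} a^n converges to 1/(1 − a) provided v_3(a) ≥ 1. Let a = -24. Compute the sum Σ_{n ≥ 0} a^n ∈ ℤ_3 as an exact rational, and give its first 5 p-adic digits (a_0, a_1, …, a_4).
Σ a^n = 1/(1 − a) = 1/25;  first 5 digits = (1, 1, 1, 0, 2)

v_3(a) = 1 ≥ 1, so the series converges in ℤ_3 to 1/(1 − a) = 1/(1 − (-24)) = 1/25. Expand this rational in ℤ_3: compute digits iteratively via d_i = x_i mod 3, x_{i+1} = (x_i − d_i)/3. The first 5 digits are (1, 1, 1, 0, 2).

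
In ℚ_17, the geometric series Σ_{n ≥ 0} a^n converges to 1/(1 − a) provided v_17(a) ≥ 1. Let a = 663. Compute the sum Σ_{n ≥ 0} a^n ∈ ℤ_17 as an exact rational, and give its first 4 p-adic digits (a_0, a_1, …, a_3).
Σ a^n = 1/(1 − a) = -1/662;  first 4 digits = (1, 5, 10, 10)

v_17(a) = 1 ≥ 1, so the series converges in ℤ_17 to 1/(1 − a) = 1/(1 − 663) = -1/662. Expand this rational in ℤ_17: compute digits iteratively via d_i = x_i mod 17, x_{i+1} = (x_i − d_i)/17. The first 4 digits are (1, 5, 10, 10).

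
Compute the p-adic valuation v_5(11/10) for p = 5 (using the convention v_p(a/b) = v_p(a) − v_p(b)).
v_5(11/10) = -1

Factor powers of 5 from the numerator and denominator of the reduced fraction: 11 = 5^0 · 11 and 10 = 5^1 · 2. Apply v_p(a/b) = v_p(a) − v_p(b): v_5(11/10) = 0 − 1 = -1.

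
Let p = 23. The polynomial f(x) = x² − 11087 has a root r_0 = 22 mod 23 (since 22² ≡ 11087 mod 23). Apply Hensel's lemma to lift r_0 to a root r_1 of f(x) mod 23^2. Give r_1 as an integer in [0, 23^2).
r_1 = 275 (mod 529)

Hensel's recurrence: r_{i+1} = r_i − f(r_i)·(f′(r_i))^{-1} mod 23^{i+2}, with f′(x) = 2x. Iterate:
  r_0 = 22 (mod 23)
  r_1 = 275 (mod 529)
Final: r_1 = 275, and one checks f(r_1) ≡ 0 mod 23^2.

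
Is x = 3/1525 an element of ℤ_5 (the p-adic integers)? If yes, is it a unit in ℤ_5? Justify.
x ∉ ℤ_5 (v_5(x) = -2 < 0)

ℤ_5 = {x ∈ ℚ_5 : v_5(x) ≥ 0} and ℤ_5^× = {x ∈ ℤ_5 : v_5(x) = 0}. Here v_5(3/1525) = v_5(num) − v_5(den) = -2; compare against these criteria.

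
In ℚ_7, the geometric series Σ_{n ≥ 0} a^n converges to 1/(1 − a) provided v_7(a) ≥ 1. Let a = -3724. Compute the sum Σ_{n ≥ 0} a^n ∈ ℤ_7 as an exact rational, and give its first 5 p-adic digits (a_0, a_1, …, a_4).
Σ a^n = 1/(1 − a) = 1/3725;  first 5 digits = (1, 0, 1, 3, 6)

v_7(a) = 2 ≥ 1, so the series converges in ℤ_7 to 1/(1 − a) = 1/(1 − (-3724)) = 1/3725. Expand this rational in ℤ_7: compute digits iteratively via d_i = x_i mod 7, x_{i+1} = (x_i − d_i)/7. The first 5 digits are (1, 0, 1, 3, 6).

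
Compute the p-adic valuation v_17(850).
v_17(850) = 1

v_17(n) is the largest exponent k such that 17^k divides n. Factor out: 850 = 17^1 · 50. (Sign doesn't affect v_p.) So v_17(850) = 1.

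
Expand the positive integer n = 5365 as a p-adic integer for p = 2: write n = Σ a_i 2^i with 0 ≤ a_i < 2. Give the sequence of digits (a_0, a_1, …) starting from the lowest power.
(a_0, a_1, …) = (1, 0, 1, 0, 1, 1, 1, 1, 0, 0, 1, 0, 1)

Repeated division by 2 gives the digits low-to-high: 5365 = 1 + 1·2^2 + 1·2^4 + 1·2^5 + 1·2^6 + 1·2^7 + 1·2^10 + 1·2^12. Digit sequence: (1, 0, 1, 0, 1, 1, 1, 1, 0, 0, 1, 0, 1).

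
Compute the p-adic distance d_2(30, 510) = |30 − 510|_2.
d_2(30, 510) = 1/32

Step 1 — x − y = 30 − 510 = -480. Step 2 — v_2(-480) = 5 (factor: -480 = −(2^5 · 15); the sign does not affect v_p). Step 3 — |x − y|_2 = 2^{-5} = 1/32.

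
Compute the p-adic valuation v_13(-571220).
v_13(-571220) = 4

v_13(n) is the largest exponent k such that 13^k divides n. Factor out: -571220 = -13^4 · 20. (Sign doesn't affect v_p.) So v_13(-571220) = 4.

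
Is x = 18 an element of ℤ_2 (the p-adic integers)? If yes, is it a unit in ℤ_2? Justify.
x ∈ ℤ_2 but not a unit; v_2(x) = 1 > 0

ℤ_2 = {x ∈ ℚ_2 : v_2(x) ≥ 0} and ℤ_2^× = {x ∈ ℤ_2 : v_2(x) = 0}. Here v_2(18) = v_2(num) − v_2(den) = 1; compare against these criteria.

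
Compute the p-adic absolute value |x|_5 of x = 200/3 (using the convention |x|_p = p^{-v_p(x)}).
|200/3|_5 = 1/25

Step 1 — compute v_5(x) by factoring powers of 5 out of the numerator and denominator: v_5(200/3) = 2. Step 2 — apply |x|_p = p^{-v_p(x)} = 5^{-2} = 1/25.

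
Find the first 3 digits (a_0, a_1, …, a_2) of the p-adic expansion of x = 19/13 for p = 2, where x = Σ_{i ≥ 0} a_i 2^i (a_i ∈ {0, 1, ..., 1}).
(a_0, …, a_2) = (1, 1, 1)

v_2(19/13) = 0 (numerator and denominator both coprime to 2), so x ∈ ℤ_2^×. Compute digits iteratively via a_i = x_i mod 2, x_{i+1} = (x_i − a_i)/2, with x_0 = x:
  x_0 = 19/13;  a_0 = 1;  x_1 = (x_0 − 1)/2 = 3/13
  x_1 = 3/13;  a_1 = 1;  x_2 = (x_1 − 1)/2 = -5/13
  x_2 = -5/13;  a_2 = 1;  x_3 = (x_2 − 1)/2 = -9/13
Digits: (1, 1, 1).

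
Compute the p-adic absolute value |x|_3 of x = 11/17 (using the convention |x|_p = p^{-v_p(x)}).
|11/17|_3 = 1

Step 1 — compute v_3(x) by factoring powers of 3 out of the numerator and denominator: v_3(11/17) = 0. Step 2 — apply |x|_p = p^{-v_p(x)} = 3^{0} = 1.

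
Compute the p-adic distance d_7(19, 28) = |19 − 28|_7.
d_7(19, 28) = 1

Step 1 — x − y = 19 − 28 = -9. Step 2 — v_7(-9) = 0 (factor: -9 = −(7^0 · 9); the sign does not affect v_p). Step 3 — |x − y|_7 = 7^{0} = 1.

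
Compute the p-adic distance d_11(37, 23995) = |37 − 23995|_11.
d_11(37, 23995) = 1/1331

Step 1 — x − y = 37 − 23995 = -23958. Step 2 — v_11(-23958) = 3 (factor: -23958 = −(11^3 · 18); the sign does not affect v_p). Step 3 — |x − y|_11 = 11^{-3} = 1/1331.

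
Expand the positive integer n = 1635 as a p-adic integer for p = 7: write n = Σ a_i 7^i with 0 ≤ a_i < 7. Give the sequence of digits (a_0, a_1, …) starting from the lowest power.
(a_0, a_1, …) = (4, 2, 5, 4)

Repeated division by 7 gives the digits low-to-high: 1635 = 4 + 2·7^1 + 5·7^2 + 4·7^3. Digit sequence: (4, 2, 5, 4).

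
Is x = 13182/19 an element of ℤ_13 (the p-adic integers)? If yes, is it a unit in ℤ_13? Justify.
x ∈ ℤ_13 but not a unit; v_13(x) = 3 > 0

ℤ_13 = {x ∈ ℚ_13 : v_13(x) ≥ 0} and ℤ_13^× = {x ∈ ℤ_13 : v_13(x) = 0}. Here v_13(13182/19) = v_13(num) − v_13(den) = 3; compare against these criteria.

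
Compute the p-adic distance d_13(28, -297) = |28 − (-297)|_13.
d_13(28, -297) = 1/13

Step 1 — x − y = 28 − (-297) = 325. Step 2 — v_13(325) = 1 (factor: 325 = (13^1 · 25); the sign does not affect v_p). Step 3 — |x − y|_13 = 13^{-1} = 1/13.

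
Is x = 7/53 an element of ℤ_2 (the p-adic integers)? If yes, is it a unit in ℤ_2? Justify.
x ∈ ℤ_2^× (unit); v_2(x) = 0

ℤ_2 = {x ∈ ℚ_2 : v_2(x) ≥ 0} and ℤ_2^× = {x ∈ ℤ_2 : v_2(x) = 0}. Here v_2(7/53) = v_2(num) − v_2(den) = 0; compare against these criteria.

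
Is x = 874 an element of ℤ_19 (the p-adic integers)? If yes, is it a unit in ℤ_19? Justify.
x ∈ ℤ_19 but not a unit; v_19(x) = 1 > 0

ℤ_19 = {x ∈ ℚ_19 : v_19(x) ≥ 0} and ℤ_19^× = {x ∈ ℤ_19 : v_19(x) = 0}. Here v_19(874) = v_19(num) − v_19(den) = 1; compare against these criteria.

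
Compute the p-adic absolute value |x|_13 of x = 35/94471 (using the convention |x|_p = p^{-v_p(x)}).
|35/94471|_13 = 2197

Step 1 — compute v_13(x) by factoring powers of 13 out of the numerator and denominator: v_13(35/94471) = -3. Step 2 — apply |x|_p = p^{-v_p(x)} = 13^{3} = 2197.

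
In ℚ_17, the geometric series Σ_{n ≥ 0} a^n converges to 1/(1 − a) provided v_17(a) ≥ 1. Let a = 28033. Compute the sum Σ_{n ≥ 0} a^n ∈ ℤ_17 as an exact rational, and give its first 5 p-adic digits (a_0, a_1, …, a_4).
Σ a^n = 1/(1 − a) = -1/28032;  first 5 digits = (1, 0, 12, 5, 8)

v_17(a) = 2 ≥ 1, so the series converges in ℤ_17 to 1/(1 − a) = 1/(1 − 28033) = -1/28032. Expand this rational in ℤ_17: compute digits iteratively via d_i = x_i mod 17, x_{i+1} = (x_i − d_i)/17. The first 5 digits are (1, 0, 12, 5, 8).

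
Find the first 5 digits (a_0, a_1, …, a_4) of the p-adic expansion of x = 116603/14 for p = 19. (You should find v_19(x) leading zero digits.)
(a_0, …, a_4) = (0, 0, 0, 8, 1)

v_19(116603/14) = 3, so a_0 = ... = a_2 = 0. Factor out: x = 19^3 · u with u = 17/14 a unit in ℤ_19. Expand u iteratively via a_{v+i} = u_i mod 19, u_{i+1} = (u_i − a_{v+i})/19:
  u_0 = 17/14;  a_3 = 8;  u_1 = (u_0 − 8)/19 = -5/14
  u_1 = -5/14;  a_4 = 1;  u_2 = (u_1 − 1)/19 = -1/14
Digits: (0, 0, 0, 8, 1).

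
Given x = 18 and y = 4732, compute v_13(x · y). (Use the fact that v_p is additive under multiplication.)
v_13(85176) = 2

v_p(x) = 0 (factor: 18 = 13^0 · 18); v_p(y) = 2 (factor: 4732 = 13^2 · 28). Additivity: v_p(xy) = v_p(x) + v_p(y) = 0 + 2 = 2. (Direct check: xy = 85176 = 13^2 · (504).)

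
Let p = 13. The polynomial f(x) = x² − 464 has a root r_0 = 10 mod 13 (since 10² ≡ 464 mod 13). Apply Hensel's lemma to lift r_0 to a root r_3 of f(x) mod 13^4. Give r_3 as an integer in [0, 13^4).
r_3 = 6484 (mod 28561)

Hensel's recurrence: r_{i+1} = r_i − f(r_i)·(f′(r_i))^{-1} mod 13^{i+2}, with f′(x) = 2x. Iterate:
  r_0 = 10 (mod 13)
  r_1 = 62 (mod 169)
  r_2 = 2090 (mod 2197)
  r_3 = 6484 (mod 28561)
Final: r_3 = 6484, and one checks f(r_3) ≡ 0 mod 13^4.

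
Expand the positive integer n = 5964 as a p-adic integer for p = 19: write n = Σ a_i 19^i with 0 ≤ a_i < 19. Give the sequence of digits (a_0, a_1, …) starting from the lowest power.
(a_0, a_1, …) = (17, 9, 16)

Repeated division by 19 gives the digits low-to-high: 5964 = 17 + 9·19^1 + 16·19^2. Digit sequence: (17, 9, 16).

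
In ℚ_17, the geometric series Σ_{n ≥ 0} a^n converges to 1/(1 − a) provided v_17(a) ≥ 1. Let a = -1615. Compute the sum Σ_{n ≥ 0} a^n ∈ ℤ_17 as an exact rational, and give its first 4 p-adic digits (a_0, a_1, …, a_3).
Σ a^n = 1/(1 − a) = 1/1616;  first 4 digits = (1, 7, 9, 6)

v_17(a) = 1 ≥ 1, so the series converges in ℤ_17 to 1/(1 − a) = 1/(1 − (-1615)) = 1/1616. Expand this rational in ℤ_17: compute digits iteratively via d_i = x_i mod 17, x_{i+1} = (x_i − d_i)/17. The first 4 digits are (1, 7, 9, 6).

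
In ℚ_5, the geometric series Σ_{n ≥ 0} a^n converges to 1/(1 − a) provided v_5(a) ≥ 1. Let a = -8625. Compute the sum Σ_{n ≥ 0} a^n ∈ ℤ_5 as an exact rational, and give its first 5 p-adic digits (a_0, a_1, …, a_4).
Σ a^n = 1/(1 − a) = 1/8626;  first 5 digits = (1, 0, 0, 1, 1)

v_5(a) = 3 ≥ 1, so the series converges in ℤ_5 to 1/(1 − a) = 1/(1 − (-8625)) = 1/8626. Expand this rational in ℤ_5: compute digits iteratively via d_i = x_i mod 5, x_{i+1} = (x_i − d_i)/5. The first 5 digits are (1, 0, 0, 1, 1).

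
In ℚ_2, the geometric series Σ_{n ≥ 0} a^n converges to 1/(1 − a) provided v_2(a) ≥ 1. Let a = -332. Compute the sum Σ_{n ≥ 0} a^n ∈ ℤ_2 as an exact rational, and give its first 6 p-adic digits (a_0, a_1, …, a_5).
Σ a^n = 1/(1 − a) = 1/333;  first 6 digits = (1, 0, 1, 0, 0, 0)

v_2(a) = 2 ≥ 1, so the series converges in ℤ_2 to 1/(1 − a) = 1/(1 − (-332)) = 1/333. Expand this rational in ℤ_2: compute digits iteratively via d_i = x_i mod 2, x_{i+1} = (x_i − d_i)/2. The first 6 digits are (1, 0, 1, 0, 0, 0).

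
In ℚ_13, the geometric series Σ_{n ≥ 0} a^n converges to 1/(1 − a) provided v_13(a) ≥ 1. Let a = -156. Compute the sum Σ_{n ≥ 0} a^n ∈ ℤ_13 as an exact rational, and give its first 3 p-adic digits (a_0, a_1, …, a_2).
Σ a^n = 1/(1 − a) = 1/157;  first 3 digits = (1, 1, 0)

v_13(a) = 1 ≥ 1, so the series converges in ℤ_13 to 1/(1 − a) = 1/(1 − (-156)) = 1/157. Expand this rational in ℤ_13: compute digits iteratively via d_i = x_i mod 13, x_{i+1} = (x_i − d_i)/13. The first 3 digits are (1, 1, 0).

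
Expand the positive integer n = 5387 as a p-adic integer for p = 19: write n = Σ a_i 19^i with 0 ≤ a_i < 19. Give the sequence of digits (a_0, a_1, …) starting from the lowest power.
(a_0, a_1, …) = (10, 17, 14)

Repeated division by 19 gives the digits low-to-high: 5387 = 10 + 17·19^1 + 14·19^2. Digit sequence: (10, 17, 14).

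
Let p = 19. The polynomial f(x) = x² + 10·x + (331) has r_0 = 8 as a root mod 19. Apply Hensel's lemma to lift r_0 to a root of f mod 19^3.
r_2 = 3086 (mod 6859)

Hensel: r_{i+1} = r_i − f(r_i)·(f′(r_i))^{-1} mod 19^{i+2}, f′(x) = 2x + 10. Iterate:
  r_0 = 8 (mod 19)
  r_1 = 198 (mod 361)
  r_2 = 3086 (mod 6859)
Final: r = 3086 satisfies f(r) ≡ 0 mod 19^3.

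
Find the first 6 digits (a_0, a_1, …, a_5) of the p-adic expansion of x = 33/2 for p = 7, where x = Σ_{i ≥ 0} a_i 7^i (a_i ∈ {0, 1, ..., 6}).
(a_0, …, a_5) = (6, 5, 3, 3, 3, 3)

v_7(33/2) = 0 (numerator and denominator both coprime to 7), so x ∈ ℤ_7^×. Compute digits iteratively via a_i = x_i mod 7, x_{i+1} = (x_i − a_i)/7, with x_0 = x:
  x_0 = 33/2;  a_0 = 6;  x_1 = (x_0 − 6)/7 = 3/2
  x_1 = 3/2;  a_1 = 5;  x_2 = (x_1 − 5)/7 = -1/2
  x_2 = -1/2;  a_2 = 3;  x_3 = (x_2 − 3)/7 = -1/2
  x_3 = -1/2;  a_3 = 3;  x_4 = (x_3 − 3)/7 = -1/2
  x_4 = -1/2;  a_4 = 3;  x_5 = (x_4 − 3)/7 = -1/2
  x_5 = -1/2;  a_5 = 3;  x_6 = (x_5 − 3)/7 = -1/2
Digits: (6, 5, 3, 3, 3, 3).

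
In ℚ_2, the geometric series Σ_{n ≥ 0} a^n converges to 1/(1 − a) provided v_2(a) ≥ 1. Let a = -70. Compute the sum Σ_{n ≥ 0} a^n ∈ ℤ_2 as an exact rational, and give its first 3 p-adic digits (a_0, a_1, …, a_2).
Σ a^n = 1/(1 − a) = 1/71;  first 3 digits = (1, 1, 1)

v_2(a) = 1 ≥ 1, so the series converges in ℤ_2 to 1/(1 − a) = 1/(1 − (-70)) = 1/71. Expand this rational in ℤ_2: compute digits iteratively via d_i = x_i mod 2, x_{i+1} = (x_i − d_i)/2. The first 3 digits are (1, 1, 1).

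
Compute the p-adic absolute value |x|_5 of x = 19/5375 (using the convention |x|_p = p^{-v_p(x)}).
|19/5375|_5 = 125

Step 1 — compute v_5(x) by factoring powers of 5 out of the numerator and denominator: v_5(19/5375) = -3. Step 2 — apply |x|_p = p^{-v_p(x)} = 5^{3} = 125.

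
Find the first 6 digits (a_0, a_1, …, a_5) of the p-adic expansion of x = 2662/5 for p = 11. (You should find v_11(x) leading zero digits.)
(a_0, …, a_5) = (0, 0, 0, 7, 6, 6)

v_11(2662/5) = 3, so a_0 = ... = a_2 = 0. Factor out: x = 11^3 · u with u = 2/5 a unit in ℤ_11. Expand u iteratively via a_{v+i} = u_i mod 11, u_{i+1} = (u_i − a_{v+i})/11:
  u_0 = 2/5;  a_3 = 7;  u_1 = (u_0 − 7)/11 = -3/5
  u_1 = -3/5;  a_4 = 6;  u_2 = (u_1 − 6)/11 = -3/5
  u_2 = -3/5;  a_5 = 6;  u_3 = (u_2 − 6)/11 = -3/5
Digits: (0, 0, 0, 7, 6, 6).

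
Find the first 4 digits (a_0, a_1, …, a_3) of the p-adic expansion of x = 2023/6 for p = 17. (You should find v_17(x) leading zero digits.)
(a_0, …, a_3) = (0, 0, 4, 14)

v_17(2023/6) = 2, so a_0 = ... = a_1 = 0. Factor out: x = 17^2 · u with u = 7/6 a unit in ℤ_17. Expand u iteratively via a_{v+i} = u_i mod 17, u_{i+1} = (u_i − a_{v+i})/17:
  u_0 = 7/6;  a_2 = 4;  u_1 = (u_0 − 4)/17 = -1/6
  u_1 = -1/6;  a_3 = 14;  u_2 = (u_1 − 14)/17 = -5/6
Digits: (0, 0, 4, 14).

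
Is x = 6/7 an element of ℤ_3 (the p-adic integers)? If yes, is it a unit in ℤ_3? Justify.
x ∈ ℤ_3 but not a unit; v_3(x) = 1 > 0

ℤ_3 = {x ∈ ℚ_3 : v_3(x) ≥ 0} and ℤ_3^× = {x ∈ ℤ_3 : v_3(x) = 0}. Here v_3(6/7) = v_3(num) − v_3(den) = 1; compare against these criteria.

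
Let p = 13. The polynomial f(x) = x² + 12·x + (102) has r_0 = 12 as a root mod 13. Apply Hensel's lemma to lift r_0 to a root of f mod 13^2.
r_1 = 142 (mod 169)

Hensel: r_{i+1} = r_i − f(r_i)·(f′(r_i))^{-1} mod 13^{i+2}, f′(x) = 2x + 12. Iterate:
  r_0 = 12 (mod 13)
  r_1 = 142 (mod 169)
Final: r = 142 satisfies f(r) ≡ 0 mod 13^2.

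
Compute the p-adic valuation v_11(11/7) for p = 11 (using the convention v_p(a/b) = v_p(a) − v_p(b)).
v_11(11/7) = 1

Factor powers of 11 from the numerator and denominator of the reduced fraction: 11 = 11^1 · 1 and 7 = 11^0 · 7. Apply v_p(a/b) = v_p(a) − v_p(b): v_11(11/7) = 1 − 0 = 1.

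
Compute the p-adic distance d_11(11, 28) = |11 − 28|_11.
d_11(11, 28) = 1

Step 1 — x − y = 11 − 28 = -17. Step 2 — v_11(-17) = 0 (factor: -17 = −(11^0 · 17); the sign does not affect v_p). Step 3 — |x − y|_11 = 11^{0} = 1.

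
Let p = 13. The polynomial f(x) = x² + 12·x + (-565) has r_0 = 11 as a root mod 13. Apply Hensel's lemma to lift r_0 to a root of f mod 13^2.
r_1 = 50 (mod 169)

Hensel: r_{i+1} = r_i − f(r_i)·(f′(r_i))^{-1} mod 13^{i+2}, f′(x) = 2x + 12. Iterate:
  r_0 = 11 (mod 13)
  r_1 = 50 (mod 169)
Final: r = 50 satisfies f(r) ≡ 0 mod 13^2.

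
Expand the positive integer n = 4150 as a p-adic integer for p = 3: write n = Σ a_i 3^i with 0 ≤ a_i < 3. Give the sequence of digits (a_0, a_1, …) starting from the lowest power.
(a_0, a_1, …) = (1, 0, 2, 0, 0, 2, 2, 1)

Repeated division by 3 gives the digits low-to-high: 4150 = 1 + 2·3^2 + 2·3^5 + 2·3^6 + 1·3^7. Digit sequence: (1, 0, 2, 0, 0, 2, 2, 1).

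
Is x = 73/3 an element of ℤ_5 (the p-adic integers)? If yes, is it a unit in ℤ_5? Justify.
x ∈ ℤ_5^× (unit); v_5(x) = 0

ℤ_5 = {x ∈ ℚ_5 : v_5(x) ≥ 0} and ℤ_5^× = {x ∈ ℤ_5 : v_5(x) = 0}. Here v_5(73/3) = v_5(num) − v_5(den) = 0; compare against these criteria.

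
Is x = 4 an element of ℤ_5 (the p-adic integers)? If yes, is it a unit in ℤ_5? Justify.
x ∈ ℤ_5^× (unit); v_5(x) = 0

ℤ_5 = {x ∈ ℚ_5 : v_5(x) ≥ 0} and ℤ_5^× = {x ∈ ℤ_5 : v_5(x) = 0}. Here v_5(4) = v_5(num) − v_5(den) = 0; compare against these criteria.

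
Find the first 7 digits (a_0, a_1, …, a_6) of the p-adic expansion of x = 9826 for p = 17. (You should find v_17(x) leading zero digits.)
(a_0, …, a_6) = (0, 0, 0, 2, 0, 0, 0)

v_17(9826) = 3, so a_0 = ... = a_2 = 0. Factor out: x = 17^3 · u with u = 2 a unit in ℤ_17. Expand u iteratively via a_{v+i} = u_i mod 17, u_{i+1} = (u_i − a_{v+i})/17:
  u_0 = 2;  a_3 = 2;  u_1 = (u_0 − 2)/17 = 0
  u_1 = 0;  a_4 = 0;  u_2 = (u_1 − 0)/17 = 0
  u_2 = 0;  a_5 = 0;  u_3 = (u_2 − 0)/17 = 0
  u_3 = 0;  a_6 = 0;  u_4 = (u_3 − 0)/17 = 0
Digits: (0, 0, 0, 2, 0, 0, 0).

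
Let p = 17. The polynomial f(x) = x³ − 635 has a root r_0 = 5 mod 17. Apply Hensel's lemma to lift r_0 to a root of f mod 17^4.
r_3 = 82030 (mod 83521)

Hensel: r_{i+1} = r_i − f(r_i)/f′(r_i) mod 17^{i+2}, where f′(x) = 3x². Iterate:
  r_0 = 5 (mod 17)
  r_1 = 243 (mod 289)
  r_2 = 3422 (mod 4913)
  r_3 = 82030 (mod 83521)
Final: r = 82030 with f(r) ≡ 0 mod 17^4.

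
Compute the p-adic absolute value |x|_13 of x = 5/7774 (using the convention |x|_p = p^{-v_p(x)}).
|5/7774|_13 = 169

Step 1 — compute v_13(x) by factoring powers of 13 out of the numerator and denominator: v_13(5/7774) = -2. Step 2 — apply |x|_p = p^{-v_p(x)} = 13^{2} = 169.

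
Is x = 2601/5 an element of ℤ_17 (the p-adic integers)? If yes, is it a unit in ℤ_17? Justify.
x ∈ ℤ_17 but not a unit; v_17(x) = 2 > 0

ℤ_17 = {x ∈ ℚ_17 : v_17(x) ≥ 0} and ℤ_17^× = {x ∈ ℤ_17 : v_17(x) = 0}. Here v_17(2601/5) = v_17(num) − v_17(den) = 2; compare against these criteria.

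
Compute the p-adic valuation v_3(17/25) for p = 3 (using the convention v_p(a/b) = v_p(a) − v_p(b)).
v_3(17/25) = 0

Factor powers of 3 from the numerator and denominator of the reduced fraction: 17 = 3^0 · 17 and 25 = 3^0 · 25. Apply v_p(a/b) = v_p(a) − v_p(b): v_3(17/25) = 0 − 0 = 0.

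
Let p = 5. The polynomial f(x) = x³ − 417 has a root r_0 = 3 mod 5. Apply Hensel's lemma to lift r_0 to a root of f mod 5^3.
r_2 = 23 (mod 125)

Hensel: r_{i+1} = r_i − f(r_i)/f′(r_i) mod 5^{i+2}, where f′(x) = 3x². Iterate:
  r_0 = 3 (mod 5)
  r_1 = 23 (mod 25)
  r_2 = 23 (mod 125)
Final: r = 23 with f(r) ≡ 0 mod 5^3.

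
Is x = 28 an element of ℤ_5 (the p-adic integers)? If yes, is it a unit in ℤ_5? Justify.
x ∈ ℤ_5^× (unit); v_5(x) = 0

ℤ_5 = {x ∈ ℚ_5 : v_5(x) ≥ 0} and ℤ_5^× = {x ∈ ℤ_5 : v_5(x) = 0}. Here v_5(28) = v_5(num) − v_5(den) = 0; compare against these criteria.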